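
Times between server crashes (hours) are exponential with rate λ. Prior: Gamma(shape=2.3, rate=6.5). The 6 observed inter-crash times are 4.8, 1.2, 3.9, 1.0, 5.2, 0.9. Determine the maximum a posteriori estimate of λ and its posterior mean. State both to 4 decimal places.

Σ times = 17.0. Posterior: Gamma(shape = 2.3+6 = 8.3, rate = 6.5+17.0 = 23.5).
Mode = (α−1)/β = 7.3/23.5 = 0.3106.
Mean = α/β = 8.3/23.5 = 0.3532.

MAP = 0.3106; posterior mean = 0.3532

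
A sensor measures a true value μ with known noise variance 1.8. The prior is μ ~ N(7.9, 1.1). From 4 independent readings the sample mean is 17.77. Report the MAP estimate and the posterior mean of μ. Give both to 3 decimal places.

MAP: 14.905. Posterior mean: 14.905.

Posterior for μ is Normal. Precision-weighted mean: (1/1.1·7.9 + 4/1.8·17.77) / (1/1.1 + 4/1.8) = 14.905.
A Normal posterior is symmetric, so mode = mean.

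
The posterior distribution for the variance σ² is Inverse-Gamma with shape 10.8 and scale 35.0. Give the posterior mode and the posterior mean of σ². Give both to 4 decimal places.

MAP = 2.9661; posterior mean = 3.5714

Mode = β/(α+1) = 35.0/11.8 = 2.9661.
Mean = β/(α−1) = 35.0/9.8 = 3.5714.
Mean > mode: the posterior has a right tail.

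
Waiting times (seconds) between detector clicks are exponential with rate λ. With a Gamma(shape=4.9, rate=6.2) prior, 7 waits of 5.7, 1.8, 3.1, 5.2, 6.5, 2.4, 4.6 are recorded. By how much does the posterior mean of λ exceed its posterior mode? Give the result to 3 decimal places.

0.028

Σ times = 29.3. Posterior: Gamma(shape = 4.9+7 = 11.9, rate = 6.2+29.3 = 35.5).
Mode = (α−1)/β = 10.9/35.5 = 0.307.
Mean = α/β = 11.9/35.5 = 0.335.
Difference = 0.335 − 0.307 = 0.028.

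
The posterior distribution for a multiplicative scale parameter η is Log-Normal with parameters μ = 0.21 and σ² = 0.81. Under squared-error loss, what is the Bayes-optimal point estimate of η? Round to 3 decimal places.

1.850

Mode = exp(μ − σ²) = exp(-0.60) = 0.549.
Mean = exp(μ + σ²/2) = exp(0.615) = 1.850.
Squared-error loss ⇒ the optimal estimator is the posterior mean.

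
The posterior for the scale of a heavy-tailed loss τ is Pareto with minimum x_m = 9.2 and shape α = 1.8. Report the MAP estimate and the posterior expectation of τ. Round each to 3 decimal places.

MAP: 9.200. Posterior mean: 20.700.

The Pareto density is strictly decreasing on [x_m, ∞), so the mode is x_m = 9.200.
Mean = α·x_m/(α−1) = 1.8·9.2/0.8 = 20.700.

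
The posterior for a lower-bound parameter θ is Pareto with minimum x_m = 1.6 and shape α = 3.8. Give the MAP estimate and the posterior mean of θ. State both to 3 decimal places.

MAP = 1.600, posterior mean = 2.171

The Pareto density is strictly decreasing on [x_m, ∞), so the mode is x_m = 1.600.
Mean = α·x_m/(α−1) = 3.8·1.6/2.8 = 2.171.
The mean is pulled above the mode by the posterior's right skew.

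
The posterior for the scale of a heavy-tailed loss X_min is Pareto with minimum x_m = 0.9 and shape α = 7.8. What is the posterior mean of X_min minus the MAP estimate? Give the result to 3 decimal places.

The Pareto density is strictly decreasing on [x_m, ∞), so the mode is x_m = 0.900.
Mean = α·x_m/(α−1) = 7.8·0.9/6.8 = 1.032.
Difference = 1.032 − 0.900 = 0.132.
The mean is pulled above the mode by the posterior's right skew.

0.132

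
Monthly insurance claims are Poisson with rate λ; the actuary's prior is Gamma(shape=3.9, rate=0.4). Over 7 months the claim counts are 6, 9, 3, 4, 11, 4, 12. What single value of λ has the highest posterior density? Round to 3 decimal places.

Σ counts = 49. Posterior: Gamma(shape = 3.9+49 = 52.9, rate = 0.4+7 = 7.4).
Mode = (α−1)/β = 51.9/7.4 = 7.014.
Mean = α/β = 52.9/7.4 = 7.149.
This is the posterior mode — the MAP estimate.

7.014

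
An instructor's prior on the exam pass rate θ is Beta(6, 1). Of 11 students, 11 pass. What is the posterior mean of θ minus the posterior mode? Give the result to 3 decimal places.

Posterior: Beta(6+11, 1+0) = Beta(17, 1).
Since β = 1 ≤ 1 and α > 1, the Beta density is monotone increasing on [0,1]; the mode is at 1.
Mean = 17/(17+1) = 0.944.
Difference = 0.944 − 1.000 = -0.056.
The mean is pulled below the mode by the posterior's left skew.

-0.056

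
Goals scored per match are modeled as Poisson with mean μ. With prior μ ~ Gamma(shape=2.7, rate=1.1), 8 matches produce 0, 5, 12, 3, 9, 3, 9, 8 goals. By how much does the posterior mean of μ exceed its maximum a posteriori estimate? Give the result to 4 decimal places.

0.1099

Σ counts = 49. Posterior: Gamma(shape = 2.7+49 = 51.7, rate = 1.1+8 = 9.1).
Mode = (α−1)/β = 50.7/9.1 = 5.5714.
Mean = α/β = 51.7/9.1 = 5.6813.
Difference = 5.6813 − 5.5714 = 0.1099.
The mean is pulled above the mode by the posterior's right skew.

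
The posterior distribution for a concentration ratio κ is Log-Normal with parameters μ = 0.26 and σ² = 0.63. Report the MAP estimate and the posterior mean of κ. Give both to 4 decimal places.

Mode = exp(μ − σ²) = exp(-0.37) = 0.6907.
Mean = exp(μ + σ²/2) = exp(0.575) = 1.7771.

MAP estimate = 0.6907, posterior mean = 1.7771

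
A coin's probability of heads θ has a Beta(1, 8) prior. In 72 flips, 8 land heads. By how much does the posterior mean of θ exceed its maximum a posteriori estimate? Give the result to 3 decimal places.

Posterior: Beta(1+8, 8+64) = Beta(9, 72).
Mode = (9−1)/(9+72−2) = 8/79 = 0.101.
Mean = 9/(9+72) = 9/81 = 0.111.
Difference = 0.111 − 0.101 = 0.010.

0.010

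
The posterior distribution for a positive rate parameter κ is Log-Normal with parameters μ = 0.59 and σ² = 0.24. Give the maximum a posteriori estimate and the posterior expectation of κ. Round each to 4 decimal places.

κ_MAP = 1.4191, E[κ|data] = 2.0340

Mode = exp(μ − σ²) = exp(0.35) = 1.4191.
Mean = exp(μ + σ²/2) = exp(0.710) = 2.0340.
Right-skewed posterior ⇒ mode < mean.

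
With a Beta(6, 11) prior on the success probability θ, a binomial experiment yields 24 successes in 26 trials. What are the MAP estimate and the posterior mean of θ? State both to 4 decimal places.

Posterior: Beta(6+24, 11+2) = Beta(30, 13).
Mode = (30−1)/(30+13−2) = 29/41 = 0.7073.
Mean = 30/(30+13) = 30/43 = 0.6977.
Left-skewed posterior ⇒ mean < mode.

θ_MAP = 0.7073, E[θ|data] = 0.6977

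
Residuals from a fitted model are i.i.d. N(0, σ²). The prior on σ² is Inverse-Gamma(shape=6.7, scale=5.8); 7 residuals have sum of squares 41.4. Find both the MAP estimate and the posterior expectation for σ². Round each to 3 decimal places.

Posterior: Inverse-Gamma(shape = 6.7+7/2 = 10.2, scale = 5.8+41.4/2 = 26.5).
Mode = β/(α+1) = 26.5/11.2 = 2.366.
Mean = β/(α−1) = 26.5/9.2 = 2.880.

MAP estimate = 2.366, posterior expectation = 2.880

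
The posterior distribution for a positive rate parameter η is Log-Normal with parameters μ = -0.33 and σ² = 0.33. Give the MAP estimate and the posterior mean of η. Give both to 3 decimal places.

η_MAP = 0.517, E[η|data] = 0.848

Mode = exp(μ − σ²) = exp(-0.66) = 0.517.
Mean = exp(μ + σ²/2) = exp(-0.165) = 0.848.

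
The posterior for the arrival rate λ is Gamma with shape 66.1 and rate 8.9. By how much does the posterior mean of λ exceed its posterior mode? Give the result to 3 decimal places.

Mode = (α−1)/β = 65.1/8.9 = 7.315.
Mean = α/β = 66.1/8.9 = 7.427.
Difference = 7.427 − 7.315 = 0.112.
Mean > mode: the posterior has a right tail.

0.112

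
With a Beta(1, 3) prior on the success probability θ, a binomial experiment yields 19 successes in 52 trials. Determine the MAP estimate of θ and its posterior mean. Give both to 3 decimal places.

Posterior: Beta(1+19, 3+33) = Beta(20, 36).
Mode = (20−1)/(20+36−2) = 19/54 = 0.352.
Mean = 20/(20+36) = 20/56 = 0.357.
Right-skewed posterior ⇒ mode < mean.

MAP = 0.352; posterior mean = 0.357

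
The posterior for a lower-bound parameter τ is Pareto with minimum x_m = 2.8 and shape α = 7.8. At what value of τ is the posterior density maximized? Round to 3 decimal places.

2.800

The Pareto density is strictly decreasing on [x_m, ∞), so the mode is x_m = 2.800.
Mean = α·x_m/(α−1) = 7.8·2.8/6.8 = 3.212.
This is the posterior mode — the MAP estimate.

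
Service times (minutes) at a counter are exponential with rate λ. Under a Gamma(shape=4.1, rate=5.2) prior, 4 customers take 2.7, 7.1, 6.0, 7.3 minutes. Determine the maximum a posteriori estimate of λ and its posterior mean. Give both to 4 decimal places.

MAP: 0.2509. Posterior mean: 0.2862.

Σ times = 23.1. Posterior: Gamma(shape = 4.1+4 = 8.1, rate = 5.2+23.1 = 28.3).
Mode = (α−1)/β = 7.1/28.3 = 0.2509.
Mean = α/β = 8.1/28.3 = 0.2862.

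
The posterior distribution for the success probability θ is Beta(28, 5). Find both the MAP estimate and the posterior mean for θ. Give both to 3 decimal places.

Mode = (28−1)/(28+5−2) = 27/31 = 0.871.
Mean = 28/(28+5) = 28/33 = 0.848.
Mode > mean: the posterior has a left tail.

MAP: 0.871. Posterior mean: 0.848.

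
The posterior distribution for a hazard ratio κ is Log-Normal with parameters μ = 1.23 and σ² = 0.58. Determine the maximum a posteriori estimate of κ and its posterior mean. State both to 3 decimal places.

MAP = 1.916, posterior mean = 4.572

Mode = exp(μ − σ²) = exp(0.65) = 1.916.
Mean = exp(μ + σ²/2) = exp(1.520) = 4.572.
The posterior is right-skewed, so the mean exceeds the mode.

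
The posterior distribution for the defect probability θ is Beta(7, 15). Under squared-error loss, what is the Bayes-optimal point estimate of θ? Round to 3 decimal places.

Mode = (7−1)/(7+15−2) = 6/20 = 0.300.
Mean = 7/(7+15) = 7/22 = 0.318.
Squared-error loss ⇒ the optimal estimator is the posterior mean.

0.318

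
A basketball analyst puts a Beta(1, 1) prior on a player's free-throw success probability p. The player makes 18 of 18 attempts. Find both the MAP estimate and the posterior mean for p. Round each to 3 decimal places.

Posterior: Beta(1+18, 1+0) = Beta(19, 1).
Since β = 1 ≤ 1 and α > 1, the Beta density is monotone increasing on [0,1]; the mode is at 1.
Mean = 19/(19+1) = 0.950.

MAP estimate = 1.000, posterior mean = 0.950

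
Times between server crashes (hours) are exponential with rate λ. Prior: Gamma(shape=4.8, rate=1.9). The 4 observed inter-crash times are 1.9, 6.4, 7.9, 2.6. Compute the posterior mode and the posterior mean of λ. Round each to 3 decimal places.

MAP: 0.377. Posterior mean: 0.425.

Σ times = 18.8. Posterior: Gamma(shape = 4.8+4 = 8.8, rate = 1.9+18.8 = 20.7).
Mode = (α−1)/β = 7.8/20.7 = 0.377.
Mean = α/β = 8.8/20.7 = 0.425.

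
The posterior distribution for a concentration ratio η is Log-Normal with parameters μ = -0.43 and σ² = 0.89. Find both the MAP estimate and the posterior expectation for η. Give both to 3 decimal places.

MAP = 0.267, posterior mean = 1.015

Mode = exp(μ − σ²) = exp(-1.32) = 0.267.
Mean = exp(μ + σ²/2) = exp(0.015) = 1.015.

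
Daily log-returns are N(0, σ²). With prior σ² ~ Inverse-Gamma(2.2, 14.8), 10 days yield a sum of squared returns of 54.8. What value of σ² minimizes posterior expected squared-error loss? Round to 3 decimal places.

Posterior: Inverse-Gamma(shape = 2.2+10/2 = 7.2, scale = 14.8+54.8/2 = 42.2).
Mode = β/(α+1) = 42.2/8.2 = 5.146.
Mean = β/(α−1) = 42.2/6.2 = 6.806.
Squared-error loss ⇒ the optimal estimator is the posterior mean.

6.806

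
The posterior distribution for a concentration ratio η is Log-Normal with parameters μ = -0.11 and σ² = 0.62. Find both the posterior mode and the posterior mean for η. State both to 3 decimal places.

Mode = exp(μ − σ²) = exp(-0.73) = 0.482.
Mean = exp(μ + σ²/2) = exp(0.200) = 1.221.

η_MAP = 0.482, E[η|data] = 1.221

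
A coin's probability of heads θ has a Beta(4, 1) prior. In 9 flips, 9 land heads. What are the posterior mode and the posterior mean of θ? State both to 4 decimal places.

Posterior: Beta(4+9, 1+0) = Beta(13, 1).
Since β = 1 ≤ 1 and α > 1, the Beta density is monotone increasing on [0,1]; the mode is at 1.
Mean = 13/(13+1) = 0.9286.
Mode > mean: the posterior has a left tail.

MAP = 1.0000, posterior mean = 0.9286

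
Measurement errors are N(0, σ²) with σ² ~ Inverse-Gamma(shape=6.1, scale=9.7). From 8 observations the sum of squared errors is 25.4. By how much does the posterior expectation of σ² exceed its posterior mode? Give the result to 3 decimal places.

0.444

Posterior: Inverse-Gamma(shape = 6.1+8/2 = 10.1, scale = 9.7+25.4/2 = 22.4).
Mode = β/(α+1) = 22.4/11.1 = 2.018.
Mean = β/(α−1) = 22.4/9.1 = 2.462.
Difference = 2.462 − 2.018 = 0.444.
Mean > mode: the posterior has a right tail.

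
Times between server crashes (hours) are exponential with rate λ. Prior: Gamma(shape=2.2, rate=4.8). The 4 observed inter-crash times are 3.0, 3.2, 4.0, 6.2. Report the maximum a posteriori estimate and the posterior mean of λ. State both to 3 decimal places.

MAP: 0.245. Posterior mean: 0.292.

Σ times = 16.4. Posterior: Gamma(shape = 2.2+4 = 6.2, rate = 4.8+16.4 = 21.2).
Mode = (α−1)/β = 5.2/21.2 = 0.245.
Mean = α/β = 6.2/21.2 = 0.292.
Right-skewed posterior ⇒ mode < mean.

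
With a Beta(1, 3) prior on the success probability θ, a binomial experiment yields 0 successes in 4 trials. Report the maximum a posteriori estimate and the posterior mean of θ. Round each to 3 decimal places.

Posterior: Beta(1+0, 3+4) = Beta(1, 7).
Since α = 1 ≤ 1 and β > 1, the Beta density is monotone decreasing on [0,1]; the mode is at 0.
Mean = 1/(1+7) = 0.125.
The posterior is right-skewed, so the mean exceeds the mode.

MAP: 0.000. Posterior mean: 0.125.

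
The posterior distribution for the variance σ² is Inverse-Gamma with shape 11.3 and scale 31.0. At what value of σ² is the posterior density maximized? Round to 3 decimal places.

Mode = β/(α+1) = 31.0/12.3 = 2.520.
Mean = β/(α−1) = 31.0/10.3 = 3.010.
This is the posterior mode — the MAP estimate.

2.520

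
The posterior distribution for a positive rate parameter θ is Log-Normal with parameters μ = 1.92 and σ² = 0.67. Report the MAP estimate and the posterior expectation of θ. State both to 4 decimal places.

MAP = 3.4903, posterior mean = 9.5353

Mode = exp(μ − σ²) = exp(1.25) = 3.4903.
Mean = exp(μ + σ²/2) = exp(2.255) = 9.5353.
Right-skewed posterior ⇒ mode < mean.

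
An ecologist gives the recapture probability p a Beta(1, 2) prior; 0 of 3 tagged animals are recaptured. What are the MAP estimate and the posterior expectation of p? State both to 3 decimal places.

MAP = 0.000, posterior mean = 0.167

Posterior: Beta(1+0, 2+3) = Beta(1, 5).
Since α = 1 ≤ 1 and β > 1, the Beta density is monotone decreasing on [0,1]; the mode is at 0.
Mean = 1/(1+5) = 0.167.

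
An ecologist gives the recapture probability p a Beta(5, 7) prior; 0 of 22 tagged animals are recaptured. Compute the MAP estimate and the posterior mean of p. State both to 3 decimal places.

Posterior: Beta(5+0, 7+22) = Beta(5, 29).
Mode = (5−1)/(5+29−2) = 4/32 = 0.125.
Mean = 5/(5+29) = 5/34 = 0.147.
The mean is pulled above the mode by the posterior's right skew.

MAP = 0.125, posterior mean = 0.147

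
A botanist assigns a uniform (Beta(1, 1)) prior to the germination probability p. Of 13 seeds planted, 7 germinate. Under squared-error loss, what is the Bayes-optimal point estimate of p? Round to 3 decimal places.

0.533

Posterior: Beta(1+7, 1+6) = Beta(8, 7).
Mode = (8−1)/(8+7−2) = 7/13 = 0.538.
With a flat prior the MAP equals the MLE, 7/13.
Mean = 8/(8+7) = 8/15 = 0.533.
Squared-error loss ⇒ the optimal estimator is the posterior mean.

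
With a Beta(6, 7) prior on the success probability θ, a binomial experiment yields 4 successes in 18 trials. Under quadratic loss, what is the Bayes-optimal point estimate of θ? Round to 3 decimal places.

0.323

Posterior: Beta(6+4, 7+14) = Beta(10, 21).
Mode = (10−1)/(10+21−2) = 9/29 = 0.310.
Mean = 10/(10+21) = 10/31 = 0.323.
Quadratic loss ⇒ the optimal estimator is the posterior mean.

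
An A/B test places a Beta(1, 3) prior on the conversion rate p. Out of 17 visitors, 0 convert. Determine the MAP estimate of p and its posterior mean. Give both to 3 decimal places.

Posterior: Beta(1+0, 3+17) = Beta(1, 20).
Since α = 1 ≤ 1 and β > 1, the Beta density is monotone decreasing on [0,1]; the mode is at 0.
Mean = 1/(1+20) = 0.048.

MAP estimate = 0.000, posterior mean = 0.048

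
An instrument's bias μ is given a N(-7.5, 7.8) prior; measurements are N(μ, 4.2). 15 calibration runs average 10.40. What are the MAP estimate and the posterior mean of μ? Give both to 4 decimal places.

Posterior for μ is Normal. Precision-weighted mean: (1/7.8·-7.5 + 15/4.2·10.40) / (1/7.8 + 15/4.2) = 9.7797.
A Normal posterior is symmetric, so mode = mean.

MAP = 9.7797; posterior mean = 9.7797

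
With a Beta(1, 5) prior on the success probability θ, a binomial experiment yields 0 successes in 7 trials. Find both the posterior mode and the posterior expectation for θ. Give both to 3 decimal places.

θ_MAP = 0.000, E[θ|data] = 0.077

Posterior: Beta(1+0, 5+7) = Beta(1, 12).
Since α = 1 ≤ 1 and β > 1, the Beta density is monotone decreasing on [0,1]; the mode is at 0.
Mean = 1/(1+12) = 0.077.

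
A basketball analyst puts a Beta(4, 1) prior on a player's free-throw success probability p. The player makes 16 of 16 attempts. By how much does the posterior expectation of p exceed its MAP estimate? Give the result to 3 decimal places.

Posterior: Beta(4+16, 1+0) = Beta(20, 1).
Since β = 1 ≤ 1 and α > 1, the Beta density is monotone increasing on [0,1]; the mode is at 1.
Mean = 20/(20+1) = 0.952.
Difference = 0.952 − 1.000 = -0.048.

-0.048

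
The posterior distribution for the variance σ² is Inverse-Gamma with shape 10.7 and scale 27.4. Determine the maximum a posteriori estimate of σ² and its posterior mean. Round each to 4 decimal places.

σ²_MAP = 2.3419, E[σ²|data] = 2.8247

Mode = β/(α+1) = 27.4/11.7 = 2.3419.
Mean = β/(α−1) = 27.4/9.7 = 2.8247.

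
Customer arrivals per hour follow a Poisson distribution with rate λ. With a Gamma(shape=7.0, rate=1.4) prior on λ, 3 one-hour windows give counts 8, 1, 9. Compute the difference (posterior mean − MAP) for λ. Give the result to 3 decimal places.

0.227

Σ counts = 18. Posterior: Gamma(shape = 7.0+18 = 25.0, rate = 1.4+3 = 4.4).
Mode = (α−1)/β = 24.0/4.4 = 5.455.
Mean = α/β = 25.0/4.4 = 5.682.
Difference = 5.682 − 5.455 = 0.227.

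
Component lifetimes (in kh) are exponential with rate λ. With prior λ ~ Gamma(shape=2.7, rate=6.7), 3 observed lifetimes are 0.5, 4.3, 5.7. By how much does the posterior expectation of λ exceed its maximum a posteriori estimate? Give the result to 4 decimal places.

0.0581

Σ times = 10.5. Posterior: Gamma(shape = 2.7+3 = 5.7, rate = 6.7+10.5 = 17.2).
Mode = (α−1)/β = 4.7/17.2 = 0.2733.
Mean = α/β = 5.7/17.2 = 0.3314.
Difference = 0.3314 − 0.2733 = 0.0581.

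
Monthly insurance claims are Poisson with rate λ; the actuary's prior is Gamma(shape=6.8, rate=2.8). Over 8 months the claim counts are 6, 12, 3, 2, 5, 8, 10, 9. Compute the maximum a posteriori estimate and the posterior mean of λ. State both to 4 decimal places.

Σ counts = 55. Posterior: Gamma(shape = 6.8+55 = 61.8, rate = 2.8+8 = 10.8).
Mode = (α−1)/β = 60.8/10.8 = 5.6296.
Mean = α/β = 61.8/10.8 = 5.7222.
The posterior is right-skewed, so the mean exceeds the mode.

maximum a posteriori estimate = 5.6296, posterior mean = 5.7222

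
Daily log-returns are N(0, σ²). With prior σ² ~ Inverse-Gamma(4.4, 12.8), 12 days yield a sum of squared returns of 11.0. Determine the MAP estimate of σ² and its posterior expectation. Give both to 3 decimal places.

MAP = 1.605; posterior mean = 1.947

Posterior: Inverse-Gamma(shape = 4.4+12/2 = 10.4, scale = 12.8+11.0/2 = 18.3).
Mode = β/(α+1) = 18.3/11.4 = 1.605.
Mean = β/(α−1) = 18.3/9.4 = 1.947.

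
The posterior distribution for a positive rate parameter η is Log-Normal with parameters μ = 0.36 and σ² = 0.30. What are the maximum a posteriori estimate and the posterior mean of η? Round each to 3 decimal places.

maximum a posteriori estimate = 1.062, posterior mean = 1.665

Mode = exp(μ − σ²) = exp(0.06) = 1.062.
Mean = exp(μ + σ²/2) = exp(0.510) = 1.665.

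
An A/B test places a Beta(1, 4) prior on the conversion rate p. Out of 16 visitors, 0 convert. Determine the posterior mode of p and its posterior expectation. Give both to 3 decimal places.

Posterior: Beta(1+0, 4+16) = Beta(1, 20).
Since α = 1 ≤ 1 and β > 1, the Beta density is monotone decreasing on [0,1]; the mode is at 0.
Mean = 1/(1+20) = 0.048.

posterior mode = 0.000, posterior expectation = 0.048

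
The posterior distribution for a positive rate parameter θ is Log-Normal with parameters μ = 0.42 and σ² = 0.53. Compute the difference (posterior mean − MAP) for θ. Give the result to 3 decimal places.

Mode = exp(μ − σ²) = exp(-0.11) = 0.896.
Mean = exp(μ + σ²/2) = exp(0.685) = 1.984.
Difference = 1.984 − 0.896 = 1.088.

1.088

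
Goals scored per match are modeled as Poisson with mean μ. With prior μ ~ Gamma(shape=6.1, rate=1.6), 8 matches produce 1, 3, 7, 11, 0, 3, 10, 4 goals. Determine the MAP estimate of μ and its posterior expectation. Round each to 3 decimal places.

Σ counts = 39. Posterior: Gamma(shape = 6.1+39 = 45.1, rate = 1.6+8 = 9.6).
Mode = (α−1)/β = 44.1/9.6 = 4.594.
Mean = α/β = 45.1/9.6 = 4.698.

μ_MAP = 4.594, E[μ|data] = 4.698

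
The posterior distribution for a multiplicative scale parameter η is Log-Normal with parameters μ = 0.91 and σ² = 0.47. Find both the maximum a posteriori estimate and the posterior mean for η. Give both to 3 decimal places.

η_MAP = 1.553, E[η|data] = 3.142

Mode = exp(μ − σ²) = exp(0.44) = 1.553.
Mean = exp(μ + σ²/2) = exp(1.145) = 3.142.
Right-skewed posterior ⇒ mode < mean.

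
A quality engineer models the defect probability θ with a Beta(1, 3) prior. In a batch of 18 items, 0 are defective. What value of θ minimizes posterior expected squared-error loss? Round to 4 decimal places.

Posterior: Beta(1+0, 3+18) = Beta(1, 21).
Since α = 1 ≤ 1 and β > 1, the Beta density is monotone decreasing on [0,1]; the mode is at 0.
Mean = 1/(1+21) = 0.0455.
Squared-error loss ⇒ the optimal estimator is the posterior mean.

0.0455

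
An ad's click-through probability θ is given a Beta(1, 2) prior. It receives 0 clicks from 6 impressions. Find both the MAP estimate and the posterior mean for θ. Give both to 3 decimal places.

θ_MAP = 0.000, E[θ|data] = 0.111

Posterior: Beta(1+0, 2+6) = Beta(1, 8).
Since α = 1 ≤ 1 and β > 1, the Beta density is monotone decreasing on [0,1]; the mode is at 0.
Mean = 1/(1+8) = 0.111.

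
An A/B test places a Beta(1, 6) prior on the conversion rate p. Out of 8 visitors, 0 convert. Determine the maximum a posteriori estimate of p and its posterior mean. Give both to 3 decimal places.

MAP = 0.000; posterior mean = 0.067

Posterior: Beta(1+0, 6+8) = Beta(1, 14).
Since α = 1 ≤ 1 and β > 1, the Beta density is monotone decreasing on [0,1]; the mode is at 0.
Mean = 1/(1+14) = 0.067.
The posterior is right-skewed, so the mean exceeds the mode.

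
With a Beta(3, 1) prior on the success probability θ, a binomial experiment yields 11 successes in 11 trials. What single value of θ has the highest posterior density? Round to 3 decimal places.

Posterior: Beta(3+11, 1+0) = Beta(14, 1).
Since β = 1 ≤ 1 and α > 1, the Beta density is monotone increasing on [0,1]; the mode is at 1.
Mean = 14/(14+1) = 0.933.
This is the posterior mode — the MAP estimate.

1.000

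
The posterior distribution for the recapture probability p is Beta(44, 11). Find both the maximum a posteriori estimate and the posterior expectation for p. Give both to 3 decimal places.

MAP: 0.811. Posterior mean: 0.800.

Mode = (44−1)/(44+11−2) = 43/53 = 0.811.
Mean = 44/(44+11) = 44/55 = 0.800.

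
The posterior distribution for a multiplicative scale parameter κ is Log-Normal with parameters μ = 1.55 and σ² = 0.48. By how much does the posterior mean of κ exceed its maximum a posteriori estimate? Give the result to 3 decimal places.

Mode = exp(μ − σ²) = exp(1.07) = 2.915.
Mean = exp(μ + σ²/2) = exp(1.790) = 5.989.
Difference = 5.989 − 2.915 = 3.074.

3.074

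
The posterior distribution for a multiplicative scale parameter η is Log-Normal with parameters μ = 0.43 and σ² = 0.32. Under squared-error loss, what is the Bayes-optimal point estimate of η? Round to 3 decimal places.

1.804

Mode = exp(μ − σ²) = exp(0.11) = 1.116.
Mean = exp(μ + σ²/2) = exp(0.590) = 1.804.
Squared-error loss ⇒ the optimal estimator is the posterior mean.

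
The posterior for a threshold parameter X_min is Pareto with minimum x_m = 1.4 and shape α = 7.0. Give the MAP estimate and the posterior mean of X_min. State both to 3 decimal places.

The Pareto density is strictly decreasing on [x_m, ∞), so the mode is x_m = 1.400.
Mean = α·x_m/(α−1) = 7.0·1.4/6.0 = 1.633.

X_min_MAP = 1.400, E[X_min|data] = 1.633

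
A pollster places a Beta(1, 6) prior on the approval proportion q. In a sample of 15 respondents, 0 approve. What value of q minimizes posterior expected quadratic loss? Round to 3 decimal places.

Posterior: Beta(1+0, 6+15) = Beta(1, 21).
Since α = 1 ≤ 1 and β > 1, the Beta density is monotone decreasing on [0,1]; the mode is at 0.
Mean = 1/(1+21) = 0.045.
Quadratic loss ⇒ the optimal estimator is the posterior mean.

0.045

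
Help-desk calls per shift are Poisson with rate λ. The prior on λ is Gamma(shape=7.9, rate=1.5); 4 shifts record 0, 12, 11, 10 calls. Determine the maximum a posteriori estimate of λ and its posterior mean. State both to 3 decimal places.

MAP: 7.255. Posterior mean: 7.436.

Σ counts = 33. Posterior: Gamma(shape = 7.9+33 = 40.9, rate = 1.5+4 = 5.5).
Mode = (α−1)/β = 39.9/5.5 = 7.255.
Mean = α/β = 40.9/5.5 = 7.436.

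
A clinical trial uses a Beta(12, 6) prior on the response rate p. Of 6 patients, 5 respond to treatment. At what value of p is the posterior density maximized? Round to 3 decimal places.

Posterior: Beta(12+5, 6+1) = Beta(17, 7).
Mode = (17−1)/(17+7−2) = 16/22 = 0.727.
Mean = 17/(17+7) = 17/24 = 0.708.
This is the posterior mode — the MAP estimate.

0.727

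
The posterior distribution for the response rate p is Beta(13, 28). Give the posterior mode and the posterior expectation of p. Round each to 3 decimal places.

Mode = (13−1)/(13+28−2) = 12/39 = 0.308.
Mean = 13/(13+28) = 13/41 = 0.317.

MAP = 0.308; posterior mean = 0.317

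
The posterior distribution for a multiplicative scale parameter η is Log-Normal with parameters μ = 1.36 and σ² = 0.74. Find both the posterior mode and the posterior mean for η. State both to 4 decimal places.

η_MAP = 1.8589, E[η|data] = 5.6407

Mode = exp(μ − σ²) = exp(0.62) = 1.8589.
Mean = exp(μ + σ²/2) = exp(1.730) = 5.6407.
Mean > mode: the posterior has a right tail.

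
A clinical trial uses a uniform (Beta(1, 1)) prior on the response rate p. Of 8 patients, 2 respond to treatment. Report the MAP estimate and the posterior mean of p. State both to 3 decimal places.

Posterior: Beta(1+2, 1+6) = Beta(3, 7).
Mode = (3−1)/(3+7−2) = 2/8 = 0.250.
With a flat prior the MAP equals the MLE, 2/8.
Mean = 3/(3+7) = 3/10 = 0.300.
The posterior is right-skewed, so the mean exceeds the mode.

p_MAP = 0.250, E[p|data] = 0.300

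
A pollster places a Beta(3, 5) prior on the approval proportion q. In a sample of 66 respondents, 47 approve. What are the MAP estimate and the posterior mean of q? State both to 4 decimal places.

MAP estimate = 0.6806, posterior mean = 0.6757

Posterior: Beta(3+47, 5+19) = Beta(50, 24).
Mode = (50−1)/(50+24−2) = 49/72 = 0.6806.
Mean = 50/(50+24) = 50/74 = 0.6757.
Mode > mean: the posterior has a left tail.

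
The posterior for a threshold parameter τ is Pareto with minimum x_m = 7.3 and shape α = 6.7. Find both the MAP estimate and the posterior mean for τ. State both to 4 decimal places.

The Pareto density is strictly decreasing on [x_m, ∞), so the mode is x_m = 7.3000.
Mean = α·x_m/(α−1) = 6.7·7.3/5.7 = 8.5807.
The mean is pulled above the mode by the posterior's right skew.

τ_MAP = 7.3000, E[τ|data] = 8.5807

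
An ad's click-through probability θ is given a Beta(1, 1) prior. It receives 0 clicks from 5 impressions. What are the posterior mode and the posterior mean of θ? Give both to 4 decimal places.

Posterior: Beta(1+0, 1+5) = Beta(1, 6).
Since α = 1 ≤ 1 and β > 1, the Beta density is monotone decreasing on [0,1]; the mode is at 0.
Mean = 1/(1+6) = 0.1429.

posterior mode = 0.0000, posterior mean = 0.1429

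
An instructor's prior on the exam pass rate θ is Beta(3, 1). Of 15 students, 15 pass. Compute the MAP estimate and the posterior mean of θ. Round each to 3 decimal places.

MAP = 1.000; posterior mean = 0.947

Posterior: Beta(3+15, 1+0) = Beta(18, 1).
Since β = 1 ≤ 1 and α > 1, the Beta density is monotone increasing on [0,1]; the mode is at 1.
Mean = 18/(18+1) = 0.947.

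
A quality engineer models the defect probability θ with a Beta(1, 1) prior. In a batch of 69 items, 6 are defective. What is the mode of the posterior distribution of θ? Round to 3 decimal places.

0.087

Posterior: Beta(1+6, 1+63) = Beta(7, 64).
Mode = (7−1)/(7+64−2) = 6/69 = 0.087.
Mean = 7/(7+64) = 7/71 = 0.099.
This is the posterior mode — the MAP estimate.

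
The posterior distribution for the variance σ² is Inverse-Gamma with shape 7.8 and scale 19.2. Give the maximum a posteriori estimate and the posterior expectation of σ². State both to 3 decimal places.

Mode = β/(α+1) = 19.2/8.8 = 2.182.
Mean = β/(α−1) = 19.2/6.8 = 2.824.

MAP: 2.182. Posterior mean: 2.824.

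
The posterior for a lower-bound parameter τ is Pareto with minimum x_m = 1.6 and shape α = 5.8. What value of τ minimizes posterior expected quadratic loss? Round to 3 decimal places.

1.933

The Pareto density is strictly decreasing on [x_m, ∞), so the mode is x_m = 1.600.
Mean = α·x_m/(α−1) = 5.8·1.6/4.8 = 1.933.
Quadratic loss ⇒ the optimal estimator is the posterior mean.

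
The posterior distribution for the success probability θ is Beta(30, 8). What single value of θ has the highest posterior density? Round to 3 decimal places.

Mode = (30−1)/(30+8−2) = 29/36 = 0.806.
Mean = 30/(30+8) = 30/38 = 0.789.
This is the posterior mode — the MAP estimate.

0.806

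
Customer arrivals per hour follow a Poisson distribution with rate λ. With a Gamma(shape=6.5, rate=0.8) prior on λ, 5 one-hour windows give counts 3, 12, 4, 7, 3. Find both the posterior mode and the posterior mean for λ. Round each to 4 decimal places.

MAP = 5.9483, posterior mean = 6.1207

Σ counts = 29. Posterior: Gamma(shape = 6.5+29 = 35.5, rate = 0.8+5 = 5.8).
Mode = (α−1)/β = 34.5/5.8 = 5.9483.
Mean = α/β = 35.5/5.8 = 6.1207.
The mean is pulled above the mode by the posterior's right skew.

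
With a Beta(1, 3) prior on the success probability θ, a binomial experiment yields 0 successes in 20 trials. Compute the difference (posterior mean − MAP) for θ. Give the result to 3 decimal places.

0.042

Posterior: Beta(1+0, 3+20) = Beta(1, 23).
Since α = 1 ≤ 1 and β > 1, the Beta density is monotone decreasing on [0,1]; the mode is at 0.
Mean = 1/(1+23) = 0.042.
Difference = 0.042 − 0.000 = 0.042.
The mean is pulled above the mode by the posterior's right skew.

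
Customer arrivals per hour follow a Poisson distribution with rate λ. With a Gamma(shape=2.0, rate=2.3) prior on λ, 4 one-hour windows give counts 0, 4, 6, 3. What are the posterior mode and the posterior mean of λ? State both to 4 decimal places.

Σ counts = 13. Posterior: Gamma(shape = 2.0+13 = 15.0, rate = 2.3+4 = 6.3).
Mode = (α−1)/β = 14.0/6.3 = 2.2222.
Mean = α/β = 15.0/6.3 = 2.3810.

λ_MAP = 2.2222, E[λ|data] = 2.3810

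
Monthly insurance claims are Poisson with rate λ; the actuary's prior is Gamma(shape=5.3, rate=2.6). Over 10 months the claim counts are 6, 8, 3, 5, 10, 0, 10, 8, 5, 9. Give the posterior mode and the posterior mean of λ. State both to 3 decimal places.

Σ counts = 64. Posterior: Gamma(shape = 5.3+64 = 69.3, rate = 2.6+10 = 12.6).
Mode = (α−1)/β = 68.3/12.6 = 5.421.
Mean = α/β = 69.3/12.6 = 5.500.

MAP = 5.421; posterior mean = 5.500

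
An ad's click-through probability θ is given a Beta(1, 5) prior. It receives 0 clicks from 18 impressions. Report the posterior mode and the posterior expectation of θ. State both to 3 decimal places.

posterior mode = 0.000, posterior expectation = 0.042

Posterior: Beta(1+0, 5+18) = Beta(1, 23).
Since α = 1 ≤ 1 and β > 1, the Beta density is monotone decreasing on [0,1]; the mode is at 0.
Mean = 1/(1+23) = 0.042.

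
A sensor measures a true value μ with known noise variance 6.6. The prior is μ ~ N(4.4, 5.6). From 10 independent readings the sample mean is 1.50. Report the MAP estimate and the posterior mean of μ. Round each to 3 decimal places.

μ_MAP = 1.806, E[μ|data] = 1.806

Posterior for μ is Normal. Precision-weighted mean: (1/5.6·4.4 + 10/6.6·1.50) / (1/5.6 + 10/6.6) = 1.806.
A Normal posterior is symmetric, so mode = mean.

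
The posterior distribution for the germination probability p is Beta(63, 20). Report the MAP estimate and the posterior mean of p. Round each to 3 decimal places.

Mode = (63−1)/(63+20−2) = 62/81 = 0.765.
Mean = 63/(63+20) = 63/83 = 0.759.
The mean is pulled below the mode by the posterior's left skew.

MAP: 0.765. Posterior mean: 0.759.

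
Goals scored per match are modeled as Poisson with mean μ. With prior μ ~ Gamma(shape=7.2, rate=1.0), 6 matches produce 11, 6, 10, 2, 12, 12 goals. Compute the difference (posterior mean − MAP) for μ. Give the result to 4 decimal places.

0.1429

Σ counts = 53. Posterior: Gamma(shape = 7.2+53 = 60.2, rate = 1.0+6 = 7.0).
Mode = (α−1)/β = 59.2/7.0 = 8.4571.
Mean = α/β = 60.2/7.0 = 8.6000.
Difference = 8.6000 − 8.4571 = 0.1429.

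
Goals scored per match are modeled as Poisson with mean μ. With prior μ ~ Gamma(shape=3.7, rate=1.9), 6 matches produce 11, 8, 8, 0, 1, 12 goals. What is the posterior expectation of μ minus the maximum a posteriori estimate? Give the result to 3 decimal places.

0.127

Σ counts = 40. Posterior: Gamma(shape = 3.7+40 = 43.7, rate = 1.9+6 = 7.9).
Mode = (α−1)/β = 42.7/7.9 = 5.405.
Mean = α/β = 43.7/7.9 = 5.532.
Difference = 5.532 − 5.405 = 0.127.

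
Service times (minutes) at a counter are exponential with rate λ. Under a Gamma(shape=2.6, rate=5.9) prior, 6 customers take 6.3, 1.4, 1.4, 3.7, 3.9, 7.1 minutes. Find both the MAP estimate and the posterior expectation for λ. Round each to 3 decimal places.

MAP estimate = 0.256, posterior expectation = 0.290

Σ times = 23.8. Posterior: Gamma(shape = 2.6+6 = 8.6, rate = 5.9+23.8 = 29.7).
Mode = (α−1)/β = 7.6/29.7 = 0.256.
Mean = α/β = 8.6/29.7 = 0.290.
The mean is pulled above the mode by the posterior's right skew.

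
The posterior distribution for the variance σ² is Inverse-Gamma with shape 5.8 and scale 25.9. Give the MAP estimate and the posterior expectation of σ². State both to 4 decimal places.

Mode = β/(α+1) = 25.9/6.8 = 3.8088.
Mean = β/(α−1) = 25.9/4.8 = 5.3958.

σ²_MAP = 3.8088, E[σ²|data] = 5.3958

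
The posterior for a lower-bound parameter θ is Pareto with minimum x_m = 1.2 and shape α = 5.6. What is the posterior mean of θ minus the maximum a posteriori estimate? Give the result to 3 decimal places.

The Pareto density is strictly decreasing on [x_m, ∞), so the mode is x_m = 1.200.
Mean = α·x_m/(α−1) = 5.6·1.2/4.6 = 1.461.
Difference = 1.461 − 1.200 = 0.261.

0.261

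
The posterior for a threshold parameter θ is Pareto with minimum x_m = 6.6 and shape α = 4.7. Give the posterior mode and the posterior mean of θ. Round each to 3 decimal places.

MAP = 6.600, posterior mean = 8.384

The Pareto density is strictly decreasing on [x_m, ∞), so the mode is x_m = 6.600.
Mean = α·x_m/(α−1) = 4.7·6.6/3.7 = 8.384.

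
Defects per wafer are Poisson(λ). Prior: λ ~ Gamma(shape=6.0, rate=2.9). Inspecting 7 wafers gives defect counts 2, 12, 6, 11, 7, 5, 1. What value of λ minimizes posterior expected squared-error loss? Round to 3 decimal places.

5.051

Σ counts = 44. Posterior: Gamma(shape = 6.0+44 = 50.0, rate = 2.9+7 = 9.9).
Mode = (α−1)/β = 49.0/9.9 = 4.949.
Mean = α/β = 50.0/9.9 = 5.051.
Squared-error loss ⇒ the optimal estimator is the posterior mean.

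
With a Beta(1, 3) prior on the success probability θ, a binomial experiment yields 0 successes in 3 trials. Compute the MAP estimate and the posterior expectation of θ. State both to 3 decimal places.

MAP: 0.000. Posterior mean: 0.143.

Posterior: Beta(1+0, 3+3) = Beta(1, 6).
Since α = 1 ≤ 1 and β > 1, the Beta density is monotone decreasing on [0,1]; the mode is at 0.
Mean = 1/(1+6) = 0.143.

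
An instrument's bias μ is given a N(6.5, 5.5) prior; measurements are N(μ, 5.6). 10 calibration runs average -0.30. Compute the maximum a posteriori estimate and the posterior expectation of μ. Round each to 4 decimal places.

maximum a posteriori estimate = 0.3284, posterior expectation = 0.3284

Posterior for μ is Normal. Precision-weighted mean: (1/5.5·6.5 + 10/5.6·-0.30) / (1/5.5 + 10/5.6) = 0.3284.
A Normal posterior is symmetric, so mode = mean.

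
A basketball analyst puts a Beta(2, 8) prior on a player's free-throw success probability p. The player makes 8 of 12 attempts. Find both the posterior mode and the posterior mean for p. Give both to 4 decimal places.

posterior mode = 0.4500, posterior mean = 0.4545

Posterior: Beta(2+8, 8+4) = Beta(10, 12).
Mode = (10−1)/(10+12−2) = 9/20 = 0.4500.
Mean = 10/(10+12) = 10/22 = 0.4545.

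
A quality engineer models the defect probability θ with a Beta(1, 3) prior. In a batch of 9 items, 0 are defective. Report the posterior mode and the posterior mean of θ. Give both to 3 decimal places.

MAP: 0.000. Posterior mean: 0.077.

Posterior: Beta(1+0, 3+9) = Beta(1, 12).
Since α = 1 ≤ 1 and β > 1, the Beta density is monotone decreasing on [0,1]; the mode is at 0.
Mean = 1/(1+12) = 0.077.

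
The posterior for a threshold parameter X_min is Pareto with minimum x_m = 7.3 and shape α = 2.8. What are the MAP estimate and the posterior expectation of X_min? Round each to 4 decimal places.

MAP = 7.3000; posterior mean = 11.3556

The Pareto density is strictly decreasing on [x_m, ∞), so the mode is x_m = 7.3000.
Mean = α·x_m/(α−1) = 2.8·7.3/1.8 = 11.3556.
The mean is pulled above the mode by the posterior's right skew.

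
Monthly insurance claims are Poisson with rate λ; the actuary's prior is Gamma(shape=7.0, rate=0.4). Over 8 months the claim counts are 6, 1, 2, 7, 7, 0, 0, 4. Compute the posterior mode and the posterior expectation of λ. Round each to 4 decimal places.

λ_MAP = 3.9286, E[λ|data] = 4.0476

Σ counts = 27. Posterior: Gamma(shape = 7.0+27 = 34.0, rate = 0.4+8 = 8.4).
Mode = (α−1)/β = 33.0/8.4 = 3.9286.
Mean = α/β = 34.0/8.4 = 4.0476.
Right-skewed posterior ⇒ mode < mean.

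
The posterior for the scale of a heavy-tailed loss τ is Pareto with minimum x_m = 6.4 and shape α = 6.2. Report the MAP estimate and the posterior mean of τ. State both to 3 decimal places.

τ_MAP = 6.400, E[τ|data] = 7.631

The Pareto density is strictly decreasing on [x_m, ∞), so the mode is x_m = 6.400.
Mean = α·x_m/(α−1) = 6.2·6.4/5.2 = 7.631.
The posterior is right-skewed, so the mean exceeds the mode.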